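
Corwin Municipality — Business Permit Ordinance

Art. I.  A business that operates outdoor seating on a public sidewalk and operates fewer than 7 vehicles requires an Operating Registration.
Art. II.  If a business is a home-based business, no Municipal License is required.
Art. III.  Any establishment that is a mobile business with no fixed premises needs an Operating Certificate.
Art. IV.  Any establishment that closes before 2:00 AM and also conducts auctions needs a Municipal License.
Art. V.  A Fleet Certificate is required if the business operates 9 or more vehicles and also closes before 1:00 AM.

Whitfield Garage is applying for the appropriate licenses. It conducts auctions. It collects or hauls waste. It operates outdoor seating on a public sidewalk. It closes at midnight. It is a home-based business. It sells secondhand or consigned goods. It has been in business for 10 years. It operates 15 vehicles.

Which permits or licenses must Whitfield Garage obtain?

Art. I. operates outdoor seating on a public sidewalk; vehicles 15 ≥ 7 → Operating Registration not required.
Art. II. is a home-based business → exempt from Municipal License.
Art. III. is a home-based business (not: is a mobile business with no fixed premises) → Operating Certificate not required.
Art. IV. closes midnight, at/before 2:00 AM; conducts auctions → Municipal License required.
Art. V. vehicles 15 ≥ 9; closes midnight, at/before 1:00 AM → Fleet Certificate required.

Fleet Certificate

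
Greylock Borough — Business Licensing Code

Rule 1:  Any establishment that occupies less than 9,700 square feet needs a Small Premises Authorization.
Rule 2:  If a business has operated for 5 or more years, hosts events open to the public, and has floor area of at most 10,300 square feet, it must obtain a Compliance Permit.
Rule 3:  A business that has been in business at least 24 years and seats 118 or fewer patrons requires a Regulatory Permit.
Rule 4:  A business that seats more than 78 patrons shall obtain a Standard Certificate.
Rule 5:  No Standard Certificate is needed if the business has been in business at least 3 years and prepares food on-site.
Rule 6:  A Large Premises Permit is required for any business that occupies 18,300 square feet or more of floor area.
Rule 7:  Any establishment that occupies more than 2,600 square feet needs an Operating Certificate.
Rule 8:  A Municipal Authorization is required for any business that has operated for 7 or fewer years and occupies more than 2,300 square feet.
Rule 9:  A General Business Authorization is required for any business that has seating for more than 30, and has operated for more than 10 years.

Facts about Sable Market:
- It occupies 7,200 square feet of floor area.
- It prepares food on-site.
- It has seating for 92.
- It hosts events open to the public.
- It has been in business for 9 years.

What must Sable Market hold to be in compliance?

Compliance Permit, Operating Certificate, Small Premises Authorization

Rule 1: floor area 7,200 square feet < 9,700 square feet → Small Premises Authorization required.
Rule 2: years in business 9 ≥ 5; hosts events open to the public; floor area 7,200 square feet ≤ 10,300 square feet → Compliance Permit required.
Rule 3: years in business 9 < 24; seating 92 ≤ 118 → Regulatory Permit not required.
Rule 4: seating 92 > 78 → Standard Certificate required.
Rule 5: years in business 9 ≥ 3; prepares food on-site → exempt from Standard Certificate.
Rule 6: floor area 7,200 square feet < 18,300 square feet → Large Premises Permit not required.
Rule 7: floor area 7,200 square feet > 2,600 square feet → Operating Certificate required.
Rule 8: years in business 9 > 7; floor area 7,200 square feet > 2,300 square feet → Municipal Authorization not required.
Rule 9: seating 92 > 30; years in business 9 ≤ 10 → General Business Authorization not required.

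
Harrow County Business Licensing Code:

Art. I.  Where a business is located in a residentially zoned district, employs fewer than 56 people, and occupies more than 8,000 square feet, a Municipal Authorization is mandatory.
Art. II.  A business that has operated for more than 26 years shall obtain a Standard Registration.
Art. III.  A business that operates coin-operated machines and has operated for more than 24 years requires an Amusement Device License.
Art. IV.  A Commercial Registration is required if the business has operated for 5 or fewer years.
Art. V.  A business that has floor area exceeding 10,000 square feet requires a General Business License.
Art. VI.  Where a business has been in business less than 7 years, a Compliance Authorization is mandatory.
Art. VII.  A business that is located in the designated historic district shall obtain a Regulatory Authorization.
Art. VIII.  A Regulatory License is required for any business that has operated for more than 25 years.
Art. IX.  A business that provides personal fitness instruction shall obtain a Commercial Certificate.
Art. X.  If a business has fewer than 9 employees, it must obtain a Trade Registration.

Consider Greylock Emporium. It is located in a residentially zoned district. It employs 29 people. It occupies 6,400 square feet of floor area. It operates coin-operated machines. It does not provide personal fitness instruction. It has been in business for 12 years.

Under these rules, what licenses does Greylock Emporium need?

None

Art. I. is located in a residentially zoned district; employees 29 < 56; floor area 6,400 square feet ≤ 8,000 square feet → Municipal Authorization not required.
Art. II. years in business 12 ≤ 26 → Standard Registration not required.
Art. III. operates coin-operated machines; years in business 12 ≤ 24 → Amusement Device License not required.
Art. IV. years in business 12 > 5 → Commercial Registration not required.
Art. V. floor area 6,400 square feet ≤ 10,000 square feet → General Business License not required.
Art. VI. years in business 12 ≥ 7 → Compliance Authorization not required.
Art. VII. is located in a residentially zoned district (not: is located in the designated historic district) → Regulatory Authorization not required.
Art. VIII. years in business 12 ≤ 25 → Regulatory License not required.
Art. IX. does not provide personal fitness instruction → Commercial Certificate not required.
Art. X. employees 29 ≥ 9 → Trade Registration not required.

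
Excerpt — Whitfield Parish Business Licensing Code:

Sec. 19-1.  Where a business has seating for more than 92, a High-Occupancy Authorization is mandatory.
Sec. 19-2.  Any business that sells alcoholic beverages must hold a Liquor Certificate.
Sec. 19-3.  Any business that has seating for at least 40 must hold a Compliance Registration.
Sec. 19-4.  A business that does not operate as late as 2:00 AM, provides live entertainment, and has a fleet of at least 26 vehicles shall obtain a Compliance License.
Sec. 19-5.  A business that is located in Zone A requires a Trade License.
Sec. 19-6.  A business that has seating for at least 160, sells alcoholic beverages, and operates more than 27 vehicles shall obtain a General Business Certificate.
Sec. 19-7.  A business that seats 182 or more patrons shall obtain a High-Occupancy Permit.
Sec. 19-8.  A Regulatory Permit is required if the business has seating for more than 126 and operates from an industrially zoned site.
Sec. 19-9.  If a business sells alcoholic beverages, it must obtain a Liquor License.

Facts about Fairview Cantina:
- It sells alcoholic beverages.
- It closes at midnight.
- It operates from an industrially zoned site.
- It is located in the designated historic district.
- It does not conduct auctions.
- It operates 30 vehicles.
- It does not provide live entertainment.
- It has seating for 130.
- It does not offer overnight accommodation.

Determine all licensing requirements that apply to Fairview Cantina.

Sec. 19-1. seating 130 > 92 → High-Occupancy Authorization required.
Sec. 19-2. sells alcoholic beverages → Liquor Certificate required.
Sec. 19-3. seating 130 ≥ 40 → Compliance Registration required.
Sec. 19-4. closes midnight, at/before 2:00 AM; does not provide live entertainment; vehicles 30 ≥ 26 → Compliance License not required.
Sec. 19-5. is located in the designated historic district (not: is located in Zone A) → Trade License not required.
Sec. 19-6. seating 130 < 160; sells alcoholic beverages; vehicles 30 > 27 → General Business Certificate not required.
Sec. 19-7. seating 130 < 182 → High-Occupancy Permit not required.
Sec. 19-8. seating 130 > 126; operates from an industrially zoned site → Regulatory Permit required.
Sec. 19-9. sells alcoholic beverages → Liquor License required.

Compliance Registration, High-Occupancy Authorization, Liquor Certificate, Liquor License, Regulatory Permit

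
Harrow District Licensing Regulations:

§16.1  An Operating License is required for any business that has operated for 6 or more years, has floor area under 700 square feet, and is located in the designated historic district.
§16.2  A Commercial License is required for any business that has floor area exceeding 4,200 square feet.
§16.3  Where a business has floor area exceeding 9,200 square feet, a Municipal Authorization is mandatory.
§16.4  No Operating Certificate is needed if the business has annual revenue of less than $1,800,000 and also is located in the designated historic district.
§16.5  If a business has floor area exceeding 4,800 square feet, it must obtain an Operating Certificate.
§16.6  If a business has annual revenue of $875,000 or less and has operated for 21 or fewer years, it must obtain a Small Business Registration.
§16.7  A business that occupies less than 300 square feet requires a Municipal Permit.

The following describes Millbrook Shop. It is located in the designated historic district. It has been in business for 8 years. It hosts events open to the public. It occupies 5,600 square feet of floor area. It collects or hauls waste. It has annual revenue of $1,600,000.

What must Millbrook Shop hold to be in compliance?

Commercial License

§16.1 years in business 8 ≥ 6; floor area 5,600 square feet ≥ 700 square feet; is located in the designated historic district → Operating License not required.
§16.2 floor area 5,600 square feet > 4,200 square feet → Commercial License required.
§16.3 floor area 5,600 square feet ≤ 9,200 square feet → Municipal Authorization not required.
§16.4 revenue $1,600,000 < $1,800,000; is located in the designated historic district → exempt from Operating Certificate.
§16.5 floor area 5,600 square feet > 4,800 square feet → Operating Certificate required.
§16.6 revenue $1,600,000 > $875,000; years in business 8 ≤ 21 → Small Business Registration not required.
§16.7 floor area 5,600 square feet ≥ 300 square feet → Municipal Permit not required.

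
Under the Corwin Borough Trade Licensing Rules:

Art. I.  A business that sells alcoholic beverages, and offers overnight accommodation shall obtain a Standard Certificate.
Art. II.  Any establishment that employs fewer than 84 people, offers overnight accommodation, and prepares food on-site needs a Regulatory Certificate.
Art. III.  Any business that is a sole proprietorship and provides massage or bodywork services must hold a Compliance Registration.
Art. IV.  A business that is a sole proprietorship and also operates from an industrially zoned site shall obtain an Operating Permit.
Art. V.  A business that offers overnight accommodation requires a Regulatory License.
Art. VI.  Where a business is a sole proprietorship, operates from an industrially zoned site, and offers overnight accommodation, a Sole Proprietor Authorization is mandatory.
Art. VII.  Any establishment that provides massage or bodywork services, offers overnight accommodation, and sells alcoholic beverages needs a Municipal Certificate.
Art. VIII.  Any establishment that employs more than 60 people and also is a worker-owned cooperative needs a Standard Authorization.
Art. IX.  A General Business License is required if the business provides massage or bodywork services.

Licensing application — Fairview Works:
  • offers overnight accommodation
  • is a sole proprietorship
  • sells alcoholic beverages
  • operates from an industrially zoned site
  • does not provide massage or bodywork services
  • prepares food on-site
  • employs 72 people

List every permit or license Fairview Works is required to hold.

Art. I. sells alcoholic beverages; offers overnight accommodation → Standard Certificate required.
Art. II. employees 72 < 84; offers overnight accommodation; prepares food on-site → Regulatory Certificate required.
Art. III. is a sole proprietorship; does not provide massage or bodywork services → Compliance Registration not required.
Art. IV. is a sole proprietorship; operates from an industrially zoned site → Operating Permit required.
Art. V. offers overnight accommodation → Regulatory License required.
Art. VI. is a sole proprietorship; operates from an industrially zoned site; offers overnight accommodation → Sole Proprietor Authorization required.
Art. VII. does not provide massage or bodywork services; offers overnight accommodation; sells alcoholic beverages → Municipal Certificate not required.
Art. VIII. employees 72 > 60; is a sole proprietorship (not: is a worker-owned cooperative) → Standard Authorization not required.
Art. IX. does not provide massage or bodywork services → General Business License not required.

Operating Permit, Regulatory Certificate, Regulatory License, Sole Proprietor Authorization, Standard Certificate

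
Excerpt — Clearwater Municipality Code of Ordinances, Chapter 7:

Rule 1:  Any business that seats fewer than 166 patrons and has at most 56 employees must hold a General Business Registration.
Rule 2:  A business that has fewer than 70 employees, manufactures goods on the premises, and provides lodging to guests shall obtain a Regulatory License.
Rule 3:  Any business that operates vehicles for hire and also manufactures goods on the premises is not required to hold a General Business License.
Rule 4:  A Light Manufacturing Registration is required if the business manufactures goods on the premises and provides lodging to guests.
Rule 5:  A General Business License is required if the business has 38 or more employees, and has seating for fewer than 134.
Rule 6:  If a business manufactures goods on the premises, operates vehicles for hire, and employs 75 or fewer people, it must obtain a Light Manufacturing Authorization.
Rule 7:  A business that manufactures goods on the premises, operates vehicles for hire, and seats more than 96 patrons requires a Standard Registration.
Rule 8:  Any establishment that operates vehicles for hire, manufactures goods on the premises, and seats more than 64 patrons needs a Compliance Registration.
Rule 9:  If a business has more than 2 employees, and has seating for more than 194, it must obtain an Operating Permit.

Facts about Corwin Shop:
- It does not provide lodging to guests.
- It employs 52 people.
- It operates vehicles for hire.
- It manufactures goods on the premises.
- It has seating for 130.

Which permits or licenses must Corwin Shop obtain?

Compliance Registration, General Business Registration, Light Manufacturing Authorization, Standard Registration

Rule 1: seating 130 < 166; employees 52 ≤ 56 → General Business Registration required.
Rule 2: employees 52 < 70; manufactures goods on the premises; does not provide lodging to guests → Regulatory License not required.
Rule 3: operates vehicles for hire; manufactures goods on the premises → exempt from General Business License.
Rule 4: manufactures goods on the premises; does not provide lodging to guests → Light Manufacturing Registration not required.
Rule 5: employees 52 ≥ 38; seating 130 < 134 → General Business License required.
Rule 6: manufactures goods on the premises; operates vehicles for hire; employees 52 ≤ 75 → Light Manufacturing Authorization required.
Rule 7: manufactures goods on the premises; operates vehicles for hire; seating 130 > 96 → Standard Registration required.
Rule 8: operates vehicles for hire; manufactures goods on the premises; seating 130 > 64 → Compliance Registration required.
Rule 9: employees 52 > 2; seating 130 ≤ 194 → Operating Permit not required.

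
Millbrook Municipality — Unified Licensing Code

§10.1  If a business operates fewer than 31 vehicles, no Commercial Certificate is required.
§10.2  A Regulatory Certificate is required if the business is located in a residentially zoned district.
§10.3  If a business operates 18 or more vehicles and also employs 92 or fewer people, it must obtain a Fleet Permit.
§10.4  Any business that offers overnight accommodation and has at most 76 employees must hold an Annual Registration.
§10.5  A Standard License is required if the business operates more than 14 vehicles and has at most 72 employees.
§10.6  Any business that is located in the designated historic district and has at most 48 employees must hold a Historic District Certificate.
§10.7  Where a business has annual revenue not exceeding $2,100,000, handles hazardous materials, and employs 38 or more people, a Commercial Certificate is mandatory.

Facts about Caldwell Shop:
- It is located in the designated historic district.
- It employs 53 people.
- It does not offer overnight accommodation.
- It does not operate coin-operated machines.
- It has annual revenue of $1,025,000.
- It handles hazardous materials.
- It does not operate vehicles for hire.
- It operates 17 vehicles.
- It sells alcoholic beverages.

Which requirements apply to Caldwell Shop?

Standard License

§10.1 vehicles 17 < 31 → exempt from Commercial Certificate.
§10.2 is located in the designated historic district (not: is located in a residentially zoned district) → Regulatory Certificate not required.
§10.3 vehicles 17 < 18; employees 53 ≤ 92 → Fleet Permit not required.
§10.4 does not offer overnight accommodation; employees 53 ≤ 76 → Annual Registration not required.
§10.5 vehicles 17 > 14; employees 53 ≤ 72 → Standard License required.
§10.6 is located in the designated historic district; employees 53 > 48 → Historic District Certificate not required.
§10.7 revenue $1,025,000 ≤ $2,100,000; handles hazardous materials; employees 53 ≥ 38 → Commercial Certificate required.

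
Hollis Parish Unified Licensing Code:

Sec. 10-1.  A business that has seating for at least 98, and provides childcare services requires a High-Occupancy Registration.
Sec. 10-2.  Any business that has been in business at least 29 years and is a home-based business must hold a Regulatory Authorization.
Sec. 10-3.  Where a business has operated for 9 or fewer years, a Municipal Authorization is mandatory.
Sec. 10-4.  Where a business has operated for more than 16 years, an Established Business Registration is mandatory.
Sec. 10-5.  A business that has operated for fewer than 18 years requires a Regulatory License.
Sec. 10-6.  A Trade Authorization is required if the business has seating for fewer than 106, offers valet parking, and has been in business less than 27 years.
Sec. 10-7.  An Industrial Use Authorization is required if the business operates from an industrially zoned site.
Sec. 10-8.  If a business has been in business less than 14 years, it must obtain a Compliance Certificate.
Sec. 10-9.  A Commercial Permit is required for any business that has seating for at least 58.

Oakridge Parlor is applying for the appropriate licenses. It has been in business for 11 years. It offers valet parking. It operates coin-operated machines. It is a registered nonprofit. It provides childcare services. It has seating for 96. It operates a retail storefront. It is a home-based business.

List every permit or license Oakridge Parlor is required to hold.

Commercial Permit, Compliance Certificate, Regulatory License, Trade Authorization

Sec. 10-1. seating 96 < 98; provides childcare services → High-Occupancy Registration not required.
Sec. 10-2. years in business 11 < 29; is a home-based business → Regulatory Authorization not required.
Sec. 10-3. years in business 11 > 9 → Municipal Authorization not required.
Sec. 10-4. years in business 11 ≤ 16 → Established Business Registration not required.
Sec. 10-5. years in business 11 < 18 → Regulatory License required.
Sec. 10-6. seating 96 < 106; offers valet parking; years in business 11 < 27 → Trade Authorization required.
Sec. 10-7. is a home-based business (not: operates from an industrially zoned site) → Industrial Use Authorization not required.
Sec. 10-8. years in business 11 < 14 → Compliance Certificate required.
Sec. 10-9. seating 96 ≥ 58 → Commercial Permit required.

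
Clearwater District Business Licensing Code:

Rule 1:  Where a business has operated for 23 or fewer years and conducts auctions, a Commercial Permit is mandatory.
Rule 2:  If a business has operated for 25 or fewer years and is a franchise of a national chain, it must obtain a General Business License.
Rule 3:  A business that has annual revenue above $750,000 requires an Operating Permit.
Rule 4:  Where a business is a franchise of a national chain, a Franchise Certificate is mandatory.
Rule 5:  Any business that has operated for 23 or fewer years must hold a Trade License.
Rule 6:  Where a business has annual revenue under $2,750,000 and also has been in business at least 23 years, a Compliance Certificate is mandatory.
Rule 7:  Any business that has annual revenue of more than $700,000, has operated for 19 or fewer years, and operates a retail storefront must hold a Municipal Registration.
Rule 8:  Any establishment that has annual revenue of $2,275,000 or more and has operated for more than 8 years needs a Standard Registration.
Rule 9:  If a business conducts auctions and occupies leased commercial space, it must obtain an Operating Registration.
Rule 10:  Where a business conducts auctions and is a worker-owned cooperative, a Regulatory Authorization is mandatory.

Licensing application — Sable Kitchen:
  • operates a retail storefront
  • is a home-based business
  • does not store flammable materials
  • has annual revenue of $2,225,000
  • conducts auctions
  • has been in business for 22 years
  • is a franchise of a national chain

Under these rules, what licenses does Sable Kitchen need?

Commercial Permit, Franchise Certificate, General Business License, Operating Permit, Trade License

Rule 1: years in business 22 ≤ 23; conducts auctions → Commercial Permit required.
Rule 2: years in business 22 ≤ 25; is a franchise of a national chain → General Business License required.
Rule 3: revenue $2,225,000 > $750,000 → Operating Permit required.
Rule 4: is a franchise of a national chain → Franchise Certificate required.
Rule 5: years in business 22 ≤ 23 → Trade License required.
Rule 6: revenue $2,225,000 < $2,750,000; years in business 22 < 23 → Compliance Certificate not required.
Rule 7: revenue $2,225,000 > $700,000; years in business 22 > 19; operates a retail storefront → Municipal Registration not required.
Rule 8: revenue $2,225,000 < $2,275,000; years in business 22 > 8 → Standard Registration not required.
Rule 9: conducts auctions; is a home-based business (not: occupies leased commercial space) → Operating Registration not required.
Rule 10: conducts auctions; is a franchise of a national chain (not: is a worker-owned cooperative) → Regulatory Authorization not required.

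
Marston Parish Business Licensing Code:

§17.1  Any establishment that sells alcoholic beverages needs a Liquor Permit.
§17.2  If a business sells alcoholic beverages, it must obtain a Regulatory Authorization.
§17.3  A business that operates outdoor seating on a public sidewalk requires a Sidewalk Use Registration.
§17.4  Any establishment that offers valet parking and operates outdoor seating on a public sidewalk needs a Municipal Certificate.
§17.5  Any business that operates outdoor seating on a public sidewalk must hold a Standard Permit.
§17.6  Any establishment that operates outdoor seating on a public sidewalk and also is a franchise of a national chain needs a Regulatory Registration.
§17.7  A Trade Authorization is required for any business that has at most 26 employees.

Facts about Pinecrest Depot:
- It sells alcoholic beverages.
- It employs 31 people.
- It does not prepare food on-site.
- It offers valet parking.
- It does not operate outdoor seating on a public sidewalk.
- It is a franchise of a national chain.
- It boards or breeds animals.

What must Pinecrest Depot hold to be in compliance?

§17.1 sells alcoholic beverages → Liquor Permit required.
§17.2 sells alcoholic beverages → Regulatory Authorization required.
§17.3 does not operate outdoor seating on a public sidewalk → Sidewalk Use Registration not required.
§17.4 offers valet parking; does not operate outdoor seating on a public sidewalk → Municipal Certificate not required.
§17.5 does not operate outdoor seating on a public sidewalk → Standard Permit not required.
§17.6 does not operate outdoor seating on a public sidewalk; is a franchise of a national chain → Regulatory Registration not required.
§17.7 employees 31 > 26 → Trade Authorization not required.

Liquor Permit, Regulatory Authorization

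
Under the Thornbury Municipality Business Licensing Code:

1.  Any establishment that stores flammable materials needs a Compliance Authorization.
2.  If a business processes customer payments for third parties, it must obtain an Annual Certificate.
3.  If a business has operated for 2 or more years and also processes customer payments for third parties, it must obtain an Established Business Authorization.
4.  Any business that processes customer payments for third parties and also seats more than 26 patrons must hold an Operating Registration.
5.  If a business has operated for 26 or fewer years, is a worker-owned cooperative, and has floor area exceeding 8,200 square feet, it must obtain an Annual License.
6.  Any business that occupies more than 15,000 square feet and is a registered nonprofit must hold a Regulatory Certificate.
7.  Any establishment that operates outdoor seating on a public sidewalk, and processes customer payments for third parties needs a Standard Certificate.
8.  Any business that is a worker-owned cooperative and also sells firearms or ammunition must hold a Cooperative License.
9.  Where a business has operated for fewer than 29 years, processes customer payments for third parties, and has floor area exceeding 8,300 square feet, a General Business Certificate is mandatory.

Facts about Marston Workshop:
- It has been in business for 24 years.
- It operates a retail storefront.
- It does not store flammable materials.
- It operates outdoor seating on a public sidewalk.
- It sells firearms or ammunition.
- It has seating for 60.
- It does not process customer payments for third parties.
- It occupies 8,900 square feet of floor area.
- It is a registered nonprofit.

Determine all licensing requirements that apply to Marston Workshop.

None

1. does not store flammable materials → Compliance Authorization not required.
2. does not process customer payments for third parties → Annual Certificate not required.
3. years in business 24 ≥ 2; does not process customer payments for third parties → Established Business Authorization not required.
4. does not process customer payments for third parties; seating 60 > 26 → Operating Registration not required.
5. years in business 24 ≤ 26; is a registered nonprofit (not: is a worker-owned cooperative); floor area 8,900 square feet > 8,200 square feet → Annual License not required.
6. floor area 8,900 square feet ≤ 15,000 square feet; is a registered nonprofit → Regulatory Certificate not required.
7. operates outdoor seating on a public sidewalk; does not process customer payments for third parties → Standard Certificate not required.
8. is a registered nonprofit (not: is a worker-owned cooperative); sells firearms or ammunition → Cooperative License not required.
9. years in business 24 < 29; does not process customer payments for third parties; floor area 8,900 square feet > 8,300 square feet → General Business Certificate not required.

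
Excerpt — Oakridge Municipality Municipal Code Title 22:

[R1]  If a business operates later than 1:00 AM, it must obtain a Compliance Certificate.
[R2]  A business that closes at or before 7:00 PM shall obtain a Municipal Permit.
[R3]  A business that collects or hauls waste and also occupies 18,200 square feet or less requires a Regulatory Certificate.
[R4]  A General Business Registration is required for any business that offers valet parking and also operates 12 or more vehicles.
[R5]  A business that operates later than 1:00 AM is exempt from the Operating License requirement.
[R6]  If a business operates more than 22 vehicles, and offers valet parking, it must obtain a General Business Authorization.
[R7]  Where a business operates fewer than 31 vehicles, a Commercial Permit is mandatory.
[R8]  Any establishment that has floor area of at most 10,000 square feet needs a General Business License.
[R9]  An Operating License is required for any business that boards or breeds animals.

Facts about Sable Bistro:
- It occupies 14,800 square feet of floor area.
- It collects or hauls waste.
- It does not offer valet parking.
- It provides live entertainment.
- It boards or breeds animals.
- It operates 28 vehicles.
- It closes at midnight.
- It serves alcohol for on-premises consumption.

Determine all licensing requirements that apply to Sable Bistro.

[R1] closes midnight, at/before 1:00 AM → Compliance Certificate not required.
[R2] closes midnight, after 7:00 PM → Municipal Permit not required.
[R3] collects or hauls waste; floor area 14,800 square feet ≤ 18,200 square feet → Regulatory Certificate required.
[R4] does not offer valet parking; vehicles 28 ≥ 12 → General Business Registration not required.
[R5] closes midnight, at/before 1:00 AM → Operating License exemption does not apply.
[R6] vehicles 28 > 22; does not offer valet parking → General Business Authorization not required.
[R7] vehicles 28 < 31 → Commercial Permit required.
[R8] floor area 14,800 square feet > 10,000 square feet → General Business License not required.
[R9] boards or breeds animals → Operating License required.

Commercial Permit, Operating License, Regulatory Certificate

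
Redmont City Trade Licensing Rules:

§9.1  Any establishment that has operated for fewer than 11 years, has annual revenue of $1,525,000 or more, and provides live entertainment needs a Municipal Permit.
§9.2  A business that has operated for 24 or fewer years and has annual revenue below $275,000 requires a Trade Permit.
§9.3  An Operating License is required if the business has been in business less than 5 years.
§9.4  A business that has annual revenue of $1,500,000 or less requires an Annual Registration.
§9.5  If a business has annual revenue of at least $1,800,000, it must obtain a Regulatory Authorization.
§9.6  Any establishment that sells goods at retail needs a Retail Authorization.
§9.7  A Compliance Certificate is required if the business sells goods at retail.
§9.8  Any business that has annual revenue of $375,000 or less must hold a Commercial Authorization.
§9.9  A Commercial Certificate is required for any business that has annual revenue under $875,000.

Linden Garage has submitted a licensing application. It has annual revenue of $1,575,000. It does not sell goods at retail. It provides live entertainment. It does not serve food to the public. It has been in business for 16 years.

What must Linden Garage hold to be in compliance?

§9.1 years in business 16 ≥ 11; revenue $1,575,000 ≥ $1,525,000; provides live entertainment → Municipal Permit not required.
§9.2 years in business 16 ≤ 24; revenue $1,575,000 ≥ $275,000 → Trade Permit not required.
§9.3 years in business 16 ≥ 5 → Operating License not required.
§9.4 revenue $1,575,000 > $1,500,000 → Annual Registration not required.
§9.5 revenue $1,575,000 < $1,800,000 → Regulatory Authorization not required.
§9.6 does not sell goods at retail → Retail Authorization not required.
§9.7 does not sell goods at retail → Compliance Certificate not required.
§9.8 revenue $1,575,000 > $375,000 → Commercial Authorization not required.
§9.9 revenue $1,575,000 ≥ $875,000 → Commercial Certificate not required.

None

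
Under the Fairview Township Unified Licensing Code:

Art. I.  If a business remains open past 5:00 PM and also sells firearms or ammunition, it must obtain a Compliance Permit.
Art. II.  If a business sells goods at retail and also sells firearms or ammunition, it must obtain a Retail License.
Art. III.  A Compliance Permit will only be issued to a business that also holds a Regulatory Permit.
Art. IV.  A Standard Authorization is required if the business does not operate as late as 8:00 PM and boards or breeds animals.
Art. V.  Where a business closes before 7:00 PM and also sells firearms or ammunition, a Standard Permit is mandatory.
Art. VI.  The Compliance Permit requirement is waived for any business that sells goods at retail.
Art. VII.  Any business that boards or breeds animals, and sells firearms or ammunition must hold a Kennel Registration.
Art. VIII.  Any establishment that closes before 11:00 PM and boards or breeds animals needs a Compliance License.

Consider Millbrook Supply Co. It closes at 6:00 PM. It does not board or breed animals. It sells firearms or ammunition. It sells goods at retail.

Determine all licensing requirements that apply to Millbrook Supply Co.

Art. I. closes 6:00 PM, after 5:00 PM; sells firearms or ammunition → Compliance Permit required.
Art. II. sells goods at retail; sells firearms or ammunition → Retail License required.
Art. III. Compliance Permit is not required → no effect.
Art. IV. closes 6:00 PM, at/before 8:00 PM; does not board or breed animals → Standard Authorization not required.
Art. V. closes 6:00 PM, at/before 7:00 PM; sells firearms or ammunition → Standard Permit required.
Art. VI. sells goods at retail → exempt from Compliance Permit.
Art. VII. does not board or breed animals; sells firearms or ammunition → Kennel Registration not required.
Art. VIII. closes 6:00 PM, at/before 11:00 PM; does not board or breed animals → Compliance License not required.

Retail License, Standard Permit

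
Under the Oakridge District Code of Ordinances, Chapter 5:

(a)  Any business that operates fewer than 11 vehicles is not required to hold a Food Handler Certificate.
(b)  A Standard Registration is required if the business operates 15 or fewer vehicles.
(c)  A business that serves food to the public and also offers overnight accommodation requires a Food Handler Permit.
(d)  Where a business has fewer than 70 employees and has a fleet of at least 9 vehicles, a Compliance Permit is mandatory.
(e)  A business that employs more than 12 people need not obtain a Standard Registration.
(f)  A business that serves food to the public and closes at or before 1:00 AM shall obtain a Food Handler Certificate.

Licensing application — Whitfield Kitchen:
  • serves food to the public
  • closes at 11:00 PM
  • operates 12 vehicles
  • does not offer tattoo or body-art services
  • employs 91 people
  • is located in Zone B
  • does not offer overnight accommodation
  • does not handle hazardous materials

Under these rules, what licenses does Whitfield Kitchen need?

Food Handler Certificate

(a) vehicles 12 ≥ 11 → Food Handler Certificate exemption does not apply.
(b) vehicles 12 ≤ 15 → Standard Registration required.
(c) serves food to the public; does not offer overnight accommodation → Food Handler Permit not required.
(d) employees 91 ≥ 70; vehicles 12 ≥ 9 → Compliance Permit not required.
(e) employees 91 > 12 → exempt from Standard Registration.
(f) serves food to the public; closes 11:00 PM, at/before 1:00 AM → Food Handler Certificate required.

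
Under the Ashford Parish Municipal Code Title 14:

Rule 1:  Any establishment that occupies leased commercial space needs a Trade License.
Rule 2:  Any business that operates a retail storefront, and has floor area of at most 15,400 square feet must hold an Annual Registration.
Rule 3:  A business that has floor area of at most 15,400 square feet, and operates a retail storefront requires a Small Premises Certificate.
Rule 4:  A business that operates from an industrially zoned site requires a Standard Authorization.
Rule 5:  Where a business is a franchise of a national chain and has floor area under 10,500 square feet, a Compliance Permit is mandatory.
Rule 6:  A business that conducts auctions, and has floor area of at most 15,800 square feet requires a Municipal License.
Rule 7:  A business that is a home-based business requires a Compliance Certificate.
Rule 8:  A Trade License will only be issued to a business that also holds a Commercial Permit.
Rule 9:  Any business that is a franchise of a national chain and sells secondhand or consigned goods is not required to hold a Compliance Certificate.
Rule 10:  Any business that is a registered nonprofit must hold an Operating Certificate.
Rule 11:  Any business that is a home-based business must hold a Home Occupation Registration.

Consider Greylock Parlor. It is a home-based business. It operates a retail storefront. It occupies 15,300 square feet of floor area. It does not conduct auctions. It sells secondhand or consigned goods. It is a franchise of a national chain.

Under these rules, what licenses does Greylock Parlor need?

Annual Registration, Home Occupation Registration, Small Premises Certificate

Rule 1: is a home-based business (not: occupies leased commercial space) → Trade License not required.
Rule 2: operates a retail storefront; floor area 15,300 square feet ≤ 15,400 square feet → Annual Registration required.
Rule 3: floor area 15,300 square feet ≤ 15,400 square feet; operates a retail storefront → Small Premises Certificate required.
Rule 4: is a home-based business (not: operates from an industrially zoned site) → Standard Authorization not required.
Rule 5: is a franchise of a national chain; floor area 15,300 square feet ≥ 10,500 square feet → Compliance Permit not required.
Rule 6: does not conduct auctions; floor area 15,300 square feet ≤ 15,800 square feet → Municipal License not required.
Rule 7: is a home-based business → Compliance Certificate required.
Rule 8: Trade License is not required → no effect.
Rule 9: is a franchise of a national chain; sells secondhand or consigned goods → exempt from Compliance Certificate.
Rule 10: is a franchise of a national chain (not: is a registered nonprofit) → Operating Certificate not required.
Rule 11: is a home-based business → Home Occupation Registration required.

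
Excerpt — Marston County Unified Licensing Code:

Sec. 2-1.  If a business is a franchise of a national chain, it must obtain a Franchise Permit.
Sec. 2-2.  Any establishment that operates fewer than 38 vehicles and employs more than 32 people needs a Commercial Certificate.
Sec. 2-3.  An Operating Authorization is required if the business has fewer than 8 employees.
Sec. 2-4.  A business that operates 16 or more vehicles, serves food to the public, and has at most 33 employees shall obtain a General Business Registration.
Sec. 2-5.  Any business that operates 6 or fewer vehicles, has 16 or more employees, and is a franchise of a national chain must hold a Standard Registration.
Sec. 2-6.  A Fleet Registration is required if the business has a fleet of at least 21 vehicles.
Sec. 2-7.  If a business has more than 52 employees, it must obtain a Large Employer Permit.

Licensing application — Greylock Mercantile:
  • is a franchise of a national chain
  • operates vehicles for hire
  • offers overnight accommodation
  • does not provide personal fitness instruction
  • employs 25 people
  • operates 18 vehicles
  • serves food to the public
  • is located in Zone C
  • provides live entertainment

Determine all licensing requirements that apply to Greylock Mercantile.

Franchise Permit, General Business Registration

Sec. 2-1. is a franchise of a national chain → Franchise Permit required.
Sec. 2-2. vehicles 18 < 38; employees 25 ≤ 32 → Commercial Certificate not required.
Sec. 2-3. employees 25 ≥ 8 → Operating Authorization not required.
Sec. 2-4. vehicles 18 ≥ 16; serves food to the public; employees 25 ≤ 33 → General Business Registration required.
Sec. 2-5. vehicles 18 > 6; employees 25 ≥ 16; is a franchise of a national chain → Standard Registration not required.
Sec. 2-6. vehicles 18 < 21 → Fleet Registration not required.
Sec. 2-7. employees 25 ≤ 52 → Large Employer Permit not required.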